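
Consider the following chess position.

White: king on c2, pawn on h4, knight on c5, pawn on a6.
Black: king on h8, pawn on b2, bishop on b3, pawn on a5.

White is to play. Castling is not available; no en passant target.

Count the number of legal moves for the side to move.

7

White to move; king on c2.
In check: yes, from the black bishop on b3.
Legal moves: Kd3, Kc3, Kxb3, Kd2, Kxb2, Kb1, Nxb3.
Count: 7.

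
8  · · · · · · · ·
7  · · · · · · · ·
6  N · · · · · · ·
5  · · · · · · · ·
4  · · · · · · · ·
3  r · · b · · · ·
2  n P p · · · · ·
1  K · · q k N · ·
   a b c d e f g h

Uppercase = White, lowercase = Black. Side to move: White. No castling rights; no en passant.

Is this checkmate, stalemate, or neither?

checkmate

White to move; white king on a1.
In check: yes, from the black queen on d1.
King squares — b1: attacked by Qd1; a2: attacked by Ra3; b2: own pawn.
Legal moves for White: none.
In check with no legal moves → checkmate.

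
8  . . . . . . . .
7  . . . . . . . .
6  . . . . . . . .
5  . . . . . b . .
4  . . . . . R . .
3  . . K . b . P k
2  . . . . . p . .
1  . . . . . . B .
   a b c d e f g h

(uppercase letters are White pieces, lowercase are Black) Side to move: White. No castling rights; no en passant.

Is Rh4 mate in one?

After Rh4: black king on h3; in check: yes, from the white rook on h4.
Black has 2 legal replies: Kxg3, Kg2.
In check but a legal move exists → not checkmate.

no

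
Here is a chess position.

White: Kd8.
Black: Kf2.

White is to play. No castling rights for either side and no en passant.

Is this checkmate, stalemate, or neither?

neither

White to move; white king on d8.
In check: no.
Legal moves for White: Ke8, Kc8, Ke7, Kd7, Kc7.
White has 5 legal moves and is not in check → neither.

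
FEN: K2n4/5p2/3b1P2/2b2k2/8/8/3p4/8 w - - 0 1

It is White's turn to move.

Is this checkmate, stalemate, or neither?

White to move; white king on a8.
In check: no.
King squares — a7: attacked by Bc5; b7: attacked by Nd8; b8: attacked by Bd6.
Legal moves for White: none.
Not in check and no legal moves → stalemate.

stalemate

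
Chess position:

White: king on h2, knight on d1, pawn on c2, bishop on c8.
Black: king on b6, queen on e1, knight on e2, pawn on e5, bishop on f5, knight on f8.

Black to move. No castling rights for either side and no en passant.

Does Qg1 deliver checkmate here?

After Qg1: white king on h2; in check: yes, from the black queen on g1.
King squares — g1: attacked by Ne2; h1: attacked by Qg1; g2: attacked by Qg1; g3: attacked by Qg1; h3: attacked by Bf5.
White has no legal moves → checkmate.

yes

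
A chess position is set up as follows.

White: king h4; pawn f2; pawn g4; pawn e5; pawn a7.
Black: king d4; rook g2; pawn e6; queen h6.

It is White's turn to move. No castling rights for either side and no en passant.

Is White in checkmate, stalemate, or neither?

checkmate

White to move; white king on h4.
In check: yes, from the black queen on h6.
King squares — g3: attacked by Rg2; h3: attacked by Qh6; g4: own pawn; g5: attacked by Qh6; h5: attacked by Qh6.
Legal moves for White: none.
In check with no legal moves → checkmate.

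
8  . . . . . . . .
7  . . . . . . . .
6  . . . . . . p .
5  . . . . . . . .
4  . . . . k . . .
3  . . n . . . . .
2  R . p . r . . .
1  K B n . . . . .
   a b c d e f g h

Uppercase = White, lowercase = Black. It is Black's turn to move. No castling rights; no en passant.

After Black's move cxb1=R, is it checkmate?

yes

After cxb1=R: white king on a1; in check: yes, from the black rook on b1.
King squares — b1: attacked by Nc3; a2: own rook; b2: attacked by Rb1.
White has no legal moves → checkmate.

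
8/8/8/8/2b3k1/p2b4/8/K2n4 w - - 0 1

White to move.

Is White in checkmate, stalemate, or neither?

White to move; white king on a1.
In check: no.
King squares — b1: attacked by Bd3; a2: attacked by Bc4; b2: attacked by Nd1.
Legal moves for White: none.
Not in check and no legal moves → stalemate.

stalemate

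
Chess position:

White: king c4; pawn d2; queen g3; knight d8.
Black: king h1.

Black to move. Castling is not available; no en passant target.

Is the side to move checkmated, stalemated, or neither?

Black to move; black king on h1.
In check: no.
King squares — g1: attacked by Qg3; g2: attacked by Qg3; h2: attacked by Qg3.
Legal moves for Black: none.
Not in check and no legal moves → stalemate.

stalemate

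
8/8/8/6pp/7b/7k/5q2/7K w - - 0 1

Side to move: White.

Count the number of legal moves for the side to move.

White to move; king on h1.
In check: no.
Legal moves: none.
Count: 0.

0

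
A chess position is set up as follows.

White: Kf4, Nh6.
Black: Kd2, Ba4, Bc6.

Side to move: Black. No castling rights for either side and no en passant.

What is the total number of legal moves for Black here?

Black to move; king on d2.
In check: no.
Legal moves: Be8, Ba8, Bd7, Bb7, Bd5, Bcb5, Be4, Bf3, Bg2, Bh1, Bab5, Bb3, Bc2, Bd1, Kd3, Kc3, Ke2, Kc2, Ke1, Kd1, Kc1.
Count: 21.

21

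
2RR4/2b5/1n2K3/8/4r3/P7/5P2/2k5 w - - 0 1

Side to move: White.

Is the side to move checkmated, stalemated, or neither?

White to move; white king on e6.
In check: yes, from the black rook on e4.
Legal moves for White: Kf7, Kf6, Kf5.
White is in check but has 3 legal moves → neither.

neither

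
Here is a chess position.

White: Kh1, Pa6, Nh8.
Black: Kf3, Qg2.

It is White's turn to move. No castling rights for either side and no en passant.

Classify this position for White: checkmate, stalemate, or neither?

checkmate

White to move; white king on h1.
In check: yes, from the black queen on g2.
King squares — g1: attacked by Qg2; g2: attacked by Kf3; h2: attacked by Qg2.
Legal moves for White: none.
In check with no legal moves → checkmate.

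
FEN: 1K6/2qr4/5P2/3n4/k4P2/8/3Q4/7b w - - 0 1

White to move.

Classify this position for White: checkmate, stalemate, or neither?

neither

White to move; white king on b8.
In check: yes, from the black queen on c7.
Legal moves for White: Ka8.
White is in check but has 1 legal move → neither.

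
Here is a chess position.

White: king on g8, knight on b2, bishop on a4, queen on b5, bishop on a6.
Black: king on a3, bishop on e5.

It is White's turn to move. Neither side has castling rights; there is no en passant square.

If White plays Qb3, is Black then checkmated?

yes

After Qb3: black king on a3; in check: yes, from the white queen on b3.
King squares — a2: attacked by Qb3; b2: attacked by Qb3; b3: attacked by Ba4; a4: attacked by Nb2; b4: attacked by Qb3.
Black has no legal moves → checkmate.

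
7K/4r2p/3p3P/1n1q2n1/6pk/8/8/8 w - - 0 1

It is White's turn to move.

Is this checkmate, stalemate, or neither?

stalemate

White to move; white king on h8.
In check: no.
King squares — g7: attacked by Re7; h7: attacked by Ng5; g8: attacked by Qd5.
Legal moves for White: none.
Not in check and no legal moves → stalemate.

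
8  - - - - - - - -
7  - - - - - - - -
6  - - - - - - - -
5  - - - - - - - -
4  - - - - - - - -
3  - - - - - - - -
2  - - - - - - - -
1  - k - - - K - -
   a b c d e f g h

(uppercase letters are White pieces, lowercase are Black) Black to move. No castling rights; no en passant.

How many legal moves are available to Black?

Black to move; king on b1.
In check: no.
Legal moves: Kc2, Kb2, Ka2, Kc1, Ka1.
Count: 5.

5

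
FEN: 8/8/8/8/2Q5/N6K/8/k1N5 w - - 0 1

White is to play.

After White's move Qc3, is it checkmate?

yes

After Qc3: black king on a1; in check: yes, from the white queen on c3.
King squares — b1: attacked by Na3; a2: attacked by Nc1; b2: attacked by Qc3.
Black has no legal moves → checkmate.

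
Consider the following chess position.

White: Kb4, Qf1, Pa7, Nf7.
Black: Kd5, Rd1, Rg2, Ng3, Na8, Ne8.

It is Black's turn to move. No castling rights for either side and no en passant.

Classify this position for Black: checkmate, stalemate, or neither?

neither

Black to move; black king on d5.
In check: no.
Legal moves for Black include: Ng7, Nec7, Nf6, Nd6, Nac7, Nb6, Ke6, Kc6, Ke4, Kd4, Nh5, Nf5, Ne4, Ne2, Nh1, Nxf1, Rh2, Rf2, ... (list truncated; more exist).
Black has legal moves and is not in check → neither.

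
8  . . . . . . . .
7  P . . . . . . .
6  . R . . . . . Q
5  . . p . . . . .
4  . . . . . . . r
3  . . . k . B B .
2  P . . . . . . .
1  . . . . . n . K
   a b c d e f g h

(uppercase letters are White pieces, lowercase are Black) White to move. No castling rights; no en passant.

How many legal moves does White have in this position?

White to move; king on h1.
In check: yes, from the black rook on h4.
Legal moves: Kg2, Kg1, Qxh4, Bxh4, Bh2.
Count: 5.

5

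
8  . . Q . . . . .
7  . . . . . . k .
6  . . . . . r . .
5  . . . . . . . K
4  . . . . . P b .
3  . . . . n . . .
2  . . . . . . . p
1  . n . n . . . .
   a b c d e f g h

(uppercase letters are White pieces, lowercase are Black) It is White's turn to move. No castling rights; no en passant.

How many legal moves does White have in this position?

White to move; king on h5.
In check: yes, from the black bishop on g4.
Legal moves: Kg5, Kh4, Qxg4+.
Count: 3.

3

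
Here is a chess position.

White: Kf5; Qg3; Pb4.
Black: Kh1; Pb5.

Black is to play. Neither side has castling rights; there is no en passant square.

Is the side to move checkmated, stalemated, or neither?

stalemate

Black to move; black king on h1.
In check: no.
King squares — g1: attacked by Qg3; g2: attacked by Qg3; h2: attacked by Qg3.
Legal moves for Black: none.
Not in check and no legal moves → stalemate.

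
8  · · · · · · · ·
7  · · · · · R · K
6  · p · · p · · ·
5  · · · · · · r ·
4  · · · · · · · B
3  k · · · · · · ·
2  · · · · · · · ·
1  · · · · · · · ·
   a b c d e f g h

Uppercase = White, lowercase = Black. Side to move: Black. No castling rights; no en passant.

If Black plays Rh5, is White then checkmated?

no

After Rh5: white king on h7; in check: yes, from the black rook on h5.
White has 3 legal replies: Kg8, Kg7, Kg6.
In check but a legal move exists → not checkmate.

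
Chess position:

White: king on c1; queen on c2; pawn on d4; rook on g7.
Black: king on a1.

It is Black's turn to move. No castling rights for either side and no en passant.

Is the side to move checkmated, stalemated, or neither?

Black to move; black king on a1.
In check: no.
King squares — b1: attacked by Kc1; a2: attacked by Qc2; b2: attacked by Kc1.
Legal moves for Black: none.
Not in check and no legal moves → stalemate.

stalemate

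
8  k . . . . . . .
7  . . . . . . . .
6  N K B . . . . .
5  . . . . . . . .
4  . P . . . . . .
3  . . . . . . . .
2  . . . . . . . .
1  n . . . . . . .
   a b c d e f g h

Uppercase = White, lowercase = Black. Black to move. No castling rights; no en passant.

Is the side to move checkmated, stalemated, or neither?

checkmate

Black to move; black king on a8.
In check: yes, from the white bishop on c6.
King squares — a7: attacked by Kb6; b7: attacked by Kb6; b8: attacked by Na6.
Legal moves for Black: none.
In check with no legal moves → checkmate.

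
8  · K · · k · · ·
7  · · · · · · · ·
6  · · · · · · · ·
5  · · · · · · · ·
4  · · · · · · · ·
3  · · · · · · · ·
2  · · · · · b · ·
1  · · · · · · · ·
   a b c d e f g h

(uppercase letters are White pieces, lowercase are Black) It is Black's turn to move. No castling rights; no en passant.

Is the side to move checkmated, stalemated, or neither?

neither

Black to move; black king on e8.
In check: no.
Legal moves for Black: Kf8, Kd8, Kf7, Ke7, Kd7, Ba7+, Bb6, Bc5, Bh4, Bd4, Bg3+, Be3, Bg1, Be1.
Black has 14 legal moves and is not in check → neither.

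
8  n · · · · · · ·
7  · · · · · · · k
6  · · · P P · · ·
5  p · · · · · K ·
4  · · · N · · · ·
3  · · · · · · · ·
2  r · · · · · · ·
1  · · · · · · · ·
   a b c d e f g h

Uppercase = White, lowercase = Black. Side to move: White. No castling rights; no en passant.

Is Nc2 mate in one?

After Nc2: black king on h7; in check: no.
Black is not in check, so this cannot be checkmate.

no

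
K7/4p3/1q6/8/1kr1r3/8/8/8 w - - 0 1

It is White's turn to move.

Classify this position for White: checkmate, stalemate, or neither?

stalemate

White to move; white king on a8.
In check: no.
King squares — a7: attacked by Qb6; b7: attacked by Qb6; b8: attacked by Qb6.
Legal moves for White: none.
Not in check and no legal moves → stalemate.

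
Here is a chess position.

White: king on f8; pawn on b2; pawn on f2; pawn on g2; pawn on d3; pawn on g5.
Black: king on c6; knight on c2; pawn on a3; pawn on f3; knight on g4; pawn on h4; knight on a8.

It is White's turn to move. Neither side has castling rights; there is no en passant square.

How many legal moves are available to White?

White to move; king on f8.
In check: no.
Legal moves: Kg8, Ke8, Kg7, Kf7, Ke7, gxf3, bxa3, g6, d4, g3, b3, b4.
Count: 12.

12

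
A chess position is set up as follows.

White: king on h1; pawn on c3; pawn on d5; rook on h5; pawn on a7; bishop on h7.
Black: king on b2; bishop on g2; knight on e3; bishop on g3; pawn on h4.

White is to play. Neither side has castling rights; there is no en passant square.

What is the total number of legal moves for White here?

1

White to move; king on h1.
In check: yes, from the black bishop on g2.
Legal moves: Kg1.
Count: 1.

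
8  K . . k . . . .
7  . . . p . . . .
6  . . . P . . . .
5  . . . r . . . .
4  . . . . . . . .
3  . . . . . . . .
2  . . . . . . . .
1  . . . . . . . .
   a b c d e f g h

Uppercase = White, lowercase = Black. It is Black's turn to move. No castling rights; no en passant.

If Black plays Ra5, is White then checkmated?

no

After Ra5: white king on a8; in check: yes, from the black rook on a5.
White has 2 legal replies: Kb8, Kb7.
In check but a legal move exists → not checkmate.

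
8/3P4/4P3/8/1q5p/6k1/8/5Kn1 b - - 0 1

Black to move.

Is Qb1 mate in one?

yes

After Qb1: white king on f1; in check: yes, from the black queen on b1.
King squares — e1: attacked by Qb1; g1: attacked by Qb1; e2: attacked by Ng1; f2: attacked by Kg3; g2: attacked by Kg3.
White has no legal moves → checkmate.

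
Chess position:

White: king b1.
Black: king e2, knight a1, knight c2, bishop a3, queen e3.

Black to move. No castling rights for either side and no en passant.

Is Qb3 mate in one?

yes

After Qb3: white king on b1; in check: yes, from the black queen on b3.
King squares — a1: attacked by Nc2; c1: attacked by Ba3; a2: attacked by Qb3; b2: attacked by Ba3; c2: attacked by Na1.
White has no legal moves → checkmate.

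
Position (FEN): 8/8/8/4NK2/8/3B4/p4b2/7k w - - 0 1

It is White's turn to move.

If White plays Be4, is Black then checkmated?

no

After Be4: black king on h1; in check: yes, from the white bishop on e4.
Black has 2 legal replies: Kh2, Kg1.
In check but a legal move exists → not checkmate.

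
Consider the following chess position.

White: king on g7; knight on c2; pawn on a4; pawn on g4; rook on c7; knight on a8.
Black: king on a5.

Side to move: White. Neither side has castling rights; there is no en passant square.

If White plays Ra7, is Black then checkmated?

After Ra7: black king on a5; in check: yes, from the white rook on a7.
King squares — a4: attacked by Ra7; b4: attacked by Nc2; b5: attacked by Pa4; a6: attacked by Ra7; b6: attacked by Na8.
Black has no legal moves → checkmate.

yes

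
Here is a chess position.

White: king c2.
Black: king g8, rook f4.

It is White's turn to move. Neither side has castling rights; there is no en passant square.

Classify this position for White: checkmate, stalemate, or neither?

White to move; white king on c2.
In check: no.
Legal moves for White: Kd3, Kc3, Kb3, Kd2, Kb2, Kd1, Kc1, Kb1.
White has 8 legal moves and is not in check → neither.

neither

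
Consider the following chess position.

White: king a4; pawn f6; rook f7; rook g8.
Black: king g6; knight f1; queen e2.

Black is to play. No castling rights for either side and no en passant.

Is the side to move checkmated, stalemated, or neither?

neither

Black to move; black king on g6.
In check: yes, from the white rook on g8.
King squares — f5: available; g5: attacked by Rg8; h5: available; f6: attacked by Rf7; h6: available; f7: available; g7: attacked by Pf6; h7: attacked by Rf7.
Legal moves for Black: Kxf7, Kh6, Kh5, Kf5.
Black is in check but has 4 legal moves → neither.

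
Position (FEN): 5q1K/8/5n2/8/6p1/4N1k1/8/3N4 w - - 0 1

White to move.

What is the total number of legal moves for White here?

White to move; king on h8.
In check: yes, from the black queen on f8.
Legal moves: none.
Count: 0.

0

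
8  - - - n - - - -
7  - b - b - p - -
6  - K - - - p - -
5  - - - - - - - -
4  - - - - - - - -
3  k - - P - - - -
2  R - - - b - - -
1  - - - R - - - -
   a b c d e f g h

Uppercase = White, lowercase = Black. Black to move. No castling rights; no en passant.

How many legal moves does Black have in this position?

3

Black to move; king on a3.
In check: yes, from the white rook on a2.
Legal moves: Kb4, Kb3, Kxa2.
Count: 3.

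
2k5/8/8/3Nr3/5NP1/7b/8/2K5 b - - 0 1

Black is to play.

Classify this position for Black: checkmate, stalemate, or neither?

Black to move; black king on c8.
In check: no.
Legal moves for Black: Kd8, Kb8, Kd7, Kb7, Re8, Re7, Re6, Rh5, Rg5, Rf5, Rxd5, Re4, Re3, Re2, Re1+, Bxg4, Bg2, Bf1.
Black has 18 legal moves and is not in check → neither.

neither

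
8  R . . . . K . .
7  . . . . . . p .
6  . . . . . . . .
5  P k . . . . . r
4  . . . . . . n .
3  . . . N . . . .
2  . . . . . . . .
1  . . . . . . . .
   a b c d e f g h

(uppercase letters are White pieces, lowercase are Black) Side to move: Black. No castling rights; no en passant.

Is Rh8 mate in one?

no

After Rh8: white king on f8; in check: yes, from the black rook on h8.
White has 3 legal replies: Kxg7, Kf7, Ke7.
In check but a legal move exists → not checkmate.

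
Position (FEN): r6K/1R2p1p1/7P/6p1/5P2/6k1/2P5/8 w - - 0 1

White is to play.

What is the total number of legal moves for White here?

White to move; king on h8.
In check: yes, from the black rook on a8.
Legal moves: Kh7, Kxg7, Rb8.
Count: 3.

3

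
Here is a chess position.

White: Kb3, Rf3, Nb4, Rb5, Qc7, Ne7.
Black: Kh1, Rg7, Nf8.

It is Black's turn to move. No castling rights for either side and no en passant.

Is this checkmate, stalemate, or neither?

neither

Black to move; black king on h1.
In check: no.
Legal moves for Black: Nh7, Nd7, Ng6, Ne6, Rg8, Rh7, Rf7, Rxe7, Rg6, Rg5, Rg4, Rg3, Rg2, Rg1, Kg2, Kg1.
Black has 16 legal moves and is not in check → neither.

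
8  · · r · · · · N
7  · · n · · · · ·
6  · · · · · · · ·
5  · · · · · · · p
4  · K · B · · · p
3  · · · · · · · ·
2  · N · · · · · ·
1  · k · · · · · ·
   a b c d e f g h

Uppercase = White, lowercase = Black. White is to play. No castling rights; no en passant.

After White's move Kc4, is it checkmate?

no

After Kc4: black king on b1; in check: no.
Black is not in check, so this cannot be checkmate.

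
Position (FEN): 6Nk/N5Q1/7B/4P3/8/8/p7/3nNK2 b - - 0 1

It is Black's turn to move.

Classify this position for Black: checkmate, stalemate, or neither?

Black to move; black king on h8.
In check: yes, from the white queen on g7.
King squares — g7: attacked by Bh6; h7: attacked by Qg7; g8: attacked by Qg7.
Legal moves for Black: none.
In check with no legal moves → checkmate.

checkmate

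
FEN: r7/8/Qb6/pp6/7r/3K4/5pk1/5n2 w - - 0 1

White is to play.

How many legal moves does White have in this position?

White to move; king on d3.
In check: no.
Legal moves: Qc8, Qxa8+, Qb7+, Qa7, Qxb6, Qxb5, Qxa5, Kc3, Ke2, Kc2.
Count: 10.

10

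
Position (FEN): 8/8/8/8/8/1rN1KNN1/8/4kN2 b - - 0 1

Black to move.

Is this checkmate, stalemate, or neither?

Black to move; black king on e1.
In check: yes, from the white knight on f3.
King squares — d1: attacked by Nc3; f1: attacked by Ng3; d2: attacked by Nf1; e2: attacked by Nc3; f2: attacked by Ke3.
Legal moves for Black: none.
In check with no legal moves → checkmate.

checkmate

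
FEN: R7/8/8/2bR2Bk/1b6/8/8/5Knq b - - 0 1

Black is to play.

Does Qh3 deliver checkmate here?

yes

After Qh3: white king on f1; in check: yes, from the black queen on h3.
King squares — e1: attacked by Bb4; g1: attacked by Bc5; e2: attacked by Ng1; f2: attacked by Bc5; g2: attacked by Qh3.
White has no legal moves → checkmate.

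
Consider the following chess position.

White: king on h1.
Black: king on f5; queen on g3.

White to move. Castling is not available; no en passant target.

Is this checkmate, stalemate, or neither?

White to move; white king on h1.
In check: no.
King squares — g1: attacked by Qg3; g2: attacked by Qg3; h2: attacked by Qg3.
Legal moves for White: none.
Not in check and no legal moves → stalemate.

stalemate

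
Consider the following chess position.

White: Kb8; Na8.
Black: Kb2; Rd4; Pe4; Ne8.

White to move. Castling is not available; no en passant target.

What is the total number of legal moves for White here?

5

White to move; king on b8.
In check: no.
Legal moves: Kc8, Kb7, Ka7, Nc7, Nb6.
Count: 5.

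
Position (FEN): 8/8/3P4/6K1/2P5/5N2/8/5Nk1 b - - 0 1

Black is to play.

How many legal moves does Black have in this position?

4

Black to move; king on g1.
In check: yes, from the white knight on f3.
Legal moves: Kg2, Kf2, Kh1, Kxf1.
Count: 4.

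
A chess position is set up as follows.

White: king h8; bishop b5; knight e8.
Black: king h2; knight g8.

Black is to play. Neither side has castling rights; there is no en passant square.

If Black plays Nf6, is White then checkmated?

After Nf6: white king on h8; in check: no.
White is not in check, so this cannot be checkmate.

no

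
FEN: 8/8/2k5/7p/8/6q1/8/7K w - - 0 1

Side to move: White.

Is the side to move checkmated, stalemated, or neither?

White to move; white king on h1.
In check: no.
King squares — g1: attacked by Qg3; g2: attacked by Qg3; h2: attacked by Qg3.
Legal moves for White: none.
Not in check and no legal moves → stalemate.

stalemate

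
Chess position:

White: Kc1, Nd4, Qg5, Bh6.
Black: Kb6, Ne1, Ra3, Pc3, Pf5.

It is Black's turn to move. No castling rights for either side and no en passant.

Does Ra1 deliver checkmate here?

yes

After Ra1: white king on c1; in check: yes, from the black rook on a1.
King squares — b1: attacked by Ra1; d1: attacked by Ra1; b2: attacked by Pc3; c2: attacked by Ne1; d2: attacked by Pc3.
White has no legal moves → checkmate.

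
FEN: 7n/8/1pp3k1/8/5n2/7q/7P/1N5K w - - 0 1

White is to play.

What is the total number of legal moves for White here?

4

White to move; king on h1.
In check: no.
Legal moves: Kg1, Nc3, Na3, Nd2.
Count: 4.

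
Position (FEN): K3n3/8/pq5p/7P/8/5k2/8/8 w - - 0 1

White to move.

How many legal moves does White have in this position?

0

White to move; king on a8.
In check: no.
Legal moves: none.
Count: 0.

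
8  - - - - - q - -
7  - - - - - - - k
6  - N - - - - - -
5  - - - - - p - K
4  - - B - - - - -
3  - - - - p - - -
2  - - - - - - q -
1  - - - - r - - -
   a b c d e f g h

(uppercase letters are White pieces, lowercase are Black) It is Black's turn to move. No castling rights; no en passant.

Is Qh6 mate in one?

After Qh6: white king on h5; in check: yes, from the black queen on h6.
King squares — g4: attacked by Qg2; h4: attacked by Qh6; g5: attacked by Qg2; g6: attacked by Qg2; h6: attacked by Kh7.
White has no legal moves → checkmate.

yes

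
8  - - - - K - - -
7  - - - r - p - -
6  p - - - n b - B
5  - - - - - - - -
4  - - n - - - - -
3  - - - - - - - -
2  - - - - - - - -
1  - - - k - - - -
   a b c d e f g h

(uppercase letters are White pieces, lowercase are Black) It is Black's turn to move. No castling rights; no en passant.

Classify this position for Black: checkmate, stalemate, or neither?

neither

Black to move; black king on d1.
In check: no.
Legal moves for Black include: Rd8+, Re7#, Rc7, Rb7, Ra7, Rd6, Rd5, Rd4, Rd3, Rd2, Bh8, Bd8, Bg7, Be7, Bg5, Be5, Bh4, Bd4, ... (list truncated; more exist).
Black has legal moves and is not in check → neither.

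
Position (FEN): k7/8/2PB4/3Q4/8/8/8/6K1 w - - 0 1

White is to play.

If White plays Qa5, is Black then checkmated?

After Qa5: black king on a8; in check: yes, from the white queen on a5.
King squares — a7: attacked by Qa5; b7: attacked by Pc6; b8: attacked by Bd6.
Black has no legal moves → checkmate.

yes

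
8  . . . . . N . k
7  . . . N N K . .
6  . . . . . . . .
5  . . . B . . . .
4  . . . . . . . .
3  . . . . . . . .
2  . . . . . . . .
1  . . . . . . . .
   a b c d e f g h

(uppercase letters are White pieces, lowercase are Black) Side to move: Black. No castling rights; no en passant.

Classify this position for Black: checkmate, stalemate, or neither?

Black to move; black king on h8.
In check: no.
King squares — g7: attacked by Kf7; h7: attacked by Nf8; g8: attacked by Ne7.
Legal moves for Black: none.
Not in check and no legal moves → stalemate.

stalemate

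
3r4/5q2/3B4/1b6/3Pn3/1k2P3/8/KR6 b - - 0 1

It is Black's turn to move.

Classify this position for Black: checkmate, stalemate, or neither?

Black to move; black king on b3.
In check: yes, from the white rook on b1.
King squares — a2: attacked by Ka1; b2: attacked by Ka1; c2: available; a3: attacked by Bd6; c3: available; a4: available; b4: attacked by Rb1; c4: available.
Legal moves for Black: Kc4, Ka4, Kc3, Kc2.
Black is in check but has 4 legal moves → neither.

neither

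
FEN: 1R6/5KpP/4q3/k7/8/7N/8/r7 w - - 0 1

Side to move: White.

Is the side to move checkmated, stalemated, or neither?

neither

White to move; white king on f7.
In check: yes, from the black queen on e6.
King squares — e6: available; f6: attacked by Qe6; g6: attacked by Qe6; e7: attacked by Qe6; g7: available; e8: attacked by Qe6; f8: available; g8: attacked by Qe6.
Legal moves for White: Kf8, Kxg7, Kxe6.
White is in check but has 3 legal moves → neither.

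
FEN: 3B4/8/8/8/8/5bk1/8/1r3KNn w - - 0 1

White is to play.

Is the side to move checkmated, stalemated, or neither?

White to move; white king on f1.
In check: yes, from the black rook on b1.
King squares — e1: attacked by Rb1; g1: own knight; e2: attacked by Bf3; f2: attacked by Nh1; g2: attacked by Bf3.
Legal moves for White: none.
In check with no legal moves → checkmate.

checkmate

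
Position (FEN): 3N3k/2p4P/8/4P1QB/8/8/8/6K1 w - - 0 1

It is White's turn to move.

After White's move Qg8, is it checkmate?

After Qg8: black king on h8; in check: yes, from the white queen on g8.
King squares — g7: attacked by Qg8; h7: attacked by Qg8; g8: attacked by Ph7.
Black has no legal moves → checkmate.

yes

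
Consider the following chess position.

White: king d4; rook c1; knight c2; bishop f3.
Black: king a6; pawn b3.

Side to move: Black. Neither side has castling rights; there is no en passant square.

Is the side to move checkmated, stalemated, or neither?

Black to move; black king on a6.
In check: no.
Legal moves for Black: Ka7, Kb6, Kb5, Ka5, bxc2, b2.
Black has 6 legal moves and is not in check → neither.

neither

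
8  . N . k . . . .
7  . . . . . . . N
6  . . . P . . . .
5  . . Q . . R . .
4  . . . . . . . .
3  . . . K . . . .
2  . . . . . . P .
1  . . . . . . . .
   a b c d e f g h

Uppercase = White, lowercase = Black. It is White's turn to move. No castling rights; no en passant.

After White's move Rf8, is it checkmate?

After Rf8: black king on d8; in check: yes, from the white rook on f8.
King squares — c7: attacked by Qc5; d7: attacked by Nb8; e7: attacked by Pd6; c8: attacked by Qc5; e8: attacked by Rf8.
Black has no legal moves → checkmate.

yes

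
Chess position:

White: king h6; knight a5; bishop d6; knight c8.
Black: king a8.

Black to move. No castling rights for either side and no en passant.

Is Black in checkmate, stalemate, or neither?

stalemate

Black to move; black king on a8.
In check: no.
King squares — a7: attacked by Nc8; b7: attacked by Na5; b8: attacked by Bd6.
Legal moves for Black: none.
Not in check and no legal moves → stalemate.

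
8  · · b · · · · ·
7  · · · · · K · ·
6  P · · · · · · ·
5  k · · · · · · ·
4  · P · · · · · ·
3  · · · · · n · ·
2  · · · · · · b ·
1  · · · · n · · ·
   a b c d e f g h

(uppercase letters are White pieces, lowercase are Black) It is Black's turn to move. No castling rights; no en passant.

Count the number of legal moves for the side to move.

Black to move; king on a5.
In check: yes, from the white pawn on b4.
Legal moves: Kb6, Kxa6, Kb5, Kxb4, Ka4.
Count: 5.

5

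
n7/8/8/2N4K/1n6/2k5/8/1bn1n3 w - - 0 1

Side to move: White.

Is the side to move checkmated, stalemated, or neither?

neither

White to move; white king on h5.
In check: no.
Legal moves for White: Kh6, Kg5, Kh4, Kg4, Nd7, Nb7, Ne6, Na6, Ne4+, Na4+, Nd3, Nb3.
White has 12 legal moves and is not in check → neither.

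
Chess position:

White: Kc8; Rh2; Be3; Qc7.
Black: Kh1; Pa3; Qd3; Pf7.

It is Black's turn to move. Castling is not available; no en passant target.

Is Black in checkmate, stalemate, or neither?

checkmate

Black to move; black king on h1.
In check: yes, from the white rook on h2.
King squares — g1: attacked by Be3; g2: attacked by Rh2; h2: attacked by Qc7.
Legal moves for Black: none.
In check with no legal moves → checkmate.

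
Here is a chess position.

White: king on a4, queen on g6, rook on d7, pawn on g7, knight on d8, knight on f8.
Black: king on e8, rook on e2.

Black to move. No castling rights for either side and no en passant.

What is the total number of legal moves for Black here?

Black to move; king on e8.
In check: yes, from the white queen on g6.
Legal moves: none.
Count: 0.

0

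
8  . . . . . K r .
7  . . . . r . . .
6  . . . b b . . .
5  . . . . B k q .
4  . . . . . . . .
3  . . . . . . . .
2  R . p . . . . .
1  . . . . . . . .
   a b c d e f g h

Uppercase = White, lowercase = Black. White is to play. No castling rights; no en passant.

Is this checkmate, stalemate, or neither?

White to move; white king on f8.
In check: yes, from the black rook on g8.
King squares — e7: attacked by Qg5; f7: attacked by Be6; g7: attacked by Qg5; e8: attacked by Re7; g8: attacked by Qg5.
Legal moves for White: none.
In check with no legal moves → checkmate.

checkmate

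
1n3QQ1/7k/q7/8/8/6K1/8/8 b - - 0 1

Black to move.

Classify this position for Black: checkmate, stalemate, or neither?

checkmate

Black to move; black king on h7.
In check: yes, from the white queen on g8.
King squares — g6: attacked by Qg8; h6: attacked by Qf8; g7: attacked by Qf8; g8: attacked by Qf8; h8: attacked by Qg8.
Legal moves for Black: none.
In check with no legal moves → checkmate.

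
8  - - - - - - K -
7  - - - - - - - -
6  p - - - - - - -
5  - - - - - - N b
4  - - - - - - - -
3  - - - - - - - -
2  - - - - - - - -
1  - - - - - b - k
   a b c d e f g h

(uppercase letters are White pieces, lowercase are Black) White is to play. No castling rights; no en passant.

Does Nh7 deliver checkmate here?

no

After Nh7: black king on h1; in check: no.
Black is not in check, so this cannot be checkmate.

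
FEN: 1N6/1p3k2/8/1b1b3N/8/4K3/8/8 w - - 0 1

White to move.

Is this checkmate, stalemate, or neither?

neither

White to move; white king on e3.
In check: no.
Legal moves for White: Nd7, Nc6, Na6, Ng7, Nf6, Nf4, Ng3, Kf4, Kd4, Kf2, Kd2.
White has 11 legal moves and is not in check → neither.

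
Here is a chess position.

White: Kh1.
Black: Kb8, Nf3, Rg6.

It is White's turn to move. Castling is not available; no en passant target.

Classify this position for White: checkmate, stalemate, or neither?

stalemate

White to move; white king on h1.
In check: no.
King squares — g1: attacked by Nf3; g2: attacked by Rg6; h2: attacked by Nf3.
Legal moves for White: none.
Not in check and no legal moves → stalemate.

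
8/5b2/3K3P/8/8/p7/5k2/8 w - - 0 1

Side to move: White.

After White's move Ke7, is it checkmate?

After Ke7: black king on f2; in check: no.
Black is not in check, so this cannot be checkmate.

no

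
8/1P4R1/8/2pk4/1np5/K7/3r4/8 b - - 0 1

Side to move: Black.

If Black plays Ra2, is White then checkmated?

After Ra2: white king on a3; in check: yes, from the black rook on a2.
King squares — a2: attacked by Nb4; b2: attacked by Ra2; b3: attacked by Pc4; a4: attacked by Ra2; b4: attacked by Pc5.
White has no legal moves → checkmate.

yes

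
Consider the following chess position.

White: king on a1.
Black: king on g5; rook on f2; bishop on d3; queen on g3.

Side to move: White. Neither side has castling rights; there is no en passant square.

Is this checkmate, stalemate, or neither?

stalemate

White to move; white king on a1.
In check: no.
King squares — b1: attacked by Bd3; a2: attacked by Rf2; b2: attacked by Rf2.
Legal moves for White: none.
Not in check and no legal moves → stalemate.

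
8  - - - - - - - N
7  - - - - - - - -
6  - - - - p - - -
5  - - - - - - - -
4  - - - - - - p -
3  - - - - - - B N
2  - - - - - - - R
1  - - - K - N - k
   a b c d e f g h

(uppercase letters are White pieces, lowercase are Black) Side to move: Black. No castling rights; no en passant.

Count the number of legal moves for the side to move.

Black to move; king on h1.
In check: yes, from the white rook on h2.
Legal moves: none.
Count: 0.

0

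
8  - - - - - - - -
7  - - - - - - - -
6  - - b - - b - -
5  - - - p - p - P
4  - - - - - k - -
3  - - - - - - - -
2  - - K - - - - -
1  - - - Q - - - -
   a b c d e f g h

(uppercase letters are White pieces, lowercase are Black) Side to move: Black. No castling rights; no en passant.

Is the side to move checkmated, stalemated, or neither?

Black to move; black king on f4.
In check: no.
Legal moves for Black include: Bh8, Bd8, Bg7, Be7, Bg5, Be5, Bh4, Bd4, Bc3, Bb2, Ba1, Be8, Ba8, Bd7, Bb7, Bb5, Ba4+, Kg5, ... (list truncated; more exist).
Black has legal moves and is not in check → neither.

neither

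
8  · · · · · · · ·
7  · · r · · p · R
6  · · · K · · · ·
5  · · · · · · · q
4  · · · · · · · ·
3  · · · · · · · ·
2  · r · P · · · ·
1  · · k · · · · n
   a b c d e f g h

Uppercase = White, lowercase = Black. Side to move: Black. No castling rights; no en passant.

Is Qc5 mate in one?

After Qc5: white king on d6; in check: yes, from the black queen on c5.
King squares — c5: attacked by Rc7; d5: attacked by Qc5; e5: attacked by Qc5; c6: attacked by Qc5; e6: attacked by Pf7; c7: attacked by Qc5; d7: attacked by Rc7; e7: attacked by Qc5.
White has no legal moves → checkmate.

yes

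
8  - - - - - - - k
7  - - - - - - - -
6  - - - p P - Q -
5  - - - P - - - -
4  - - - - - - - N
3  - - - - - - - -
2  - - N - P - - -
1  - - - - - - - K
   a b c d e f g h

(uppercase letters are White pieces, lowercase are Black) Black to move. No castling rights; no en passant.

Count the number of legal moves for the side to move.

0

Black to move; king on h8.
In check: no.
Legal moves: none.
Count: 0.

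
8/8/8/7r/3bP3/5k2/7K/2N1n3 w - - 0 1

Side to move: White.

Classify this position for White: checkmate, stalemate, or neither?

checkmate

White to move; white king on h2.
In check: yes, from the black rook on h5.
King squares — g1: attacked by Bd4; h1: attacked by Rh5; g2: attacked by Ne1; g3: attacked by Kf3; h3: attacked by Rh5.
Legal moves for White: none.
In check with no legal moves → checkmate.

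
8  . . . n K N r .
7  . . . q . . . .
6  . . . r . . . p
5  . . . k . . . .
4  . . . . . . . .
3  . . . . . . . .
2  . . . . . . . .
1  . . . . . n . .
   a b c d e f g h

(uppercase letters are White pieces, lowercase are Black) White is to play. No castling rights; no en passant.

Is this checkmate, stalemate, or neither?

White to move; white king on e8.
In check: yes, from the black queen on d7.
King squares — d7: attacked by Rd6; e7: attacked by Qd7; f7: attacked by Qd7; d8: attacked by Qd7; f8: own knight.
Legal moves for White: none.
In check with no legal moves → checkmate.

checkmate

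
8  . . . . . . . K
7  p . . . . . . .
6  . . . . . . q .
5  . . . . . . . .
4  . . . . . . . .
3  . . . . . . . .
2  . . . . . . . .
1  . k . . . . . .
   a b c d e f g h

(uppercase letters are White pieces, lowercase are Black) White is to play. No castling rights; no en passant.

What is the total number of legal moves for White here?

0

White to move; king on h8.
In check: no.
Legal moves: none.
Count: 0.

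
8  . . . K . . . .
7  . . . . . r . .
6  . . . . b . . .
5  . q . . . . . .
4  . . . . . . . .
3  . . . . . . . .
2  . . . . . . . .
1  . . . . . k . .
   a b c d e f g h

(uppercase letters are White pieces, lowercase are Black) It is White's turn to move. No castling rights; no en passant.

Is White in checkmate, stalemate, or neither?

stalemate

White to move; white king on d8.
In check: no.
King squares — c7: attacked by Rf7; d7: attacked by Qb5; e7: attacked by Rf7; c8: attacked by Be6; e8: attacked by Qb5.
Legal moves for White: none.
Not in check and no legal moves → stalemate.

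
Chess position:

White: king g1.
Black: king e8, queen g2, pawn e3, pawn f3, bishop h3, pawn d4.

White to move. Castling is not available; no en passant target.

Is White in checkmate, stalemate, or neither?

White to move; white king on g1.
In check: yes, from the black queen on g2.
King squares — f1: attacked by Qg2; h1: attacked by Qg2; f2: attacked by Qg2; g2: attacked by Pf3; h2: attacked by Qg2.
Legal moves for White: none.
In check with no legal moves → checkmate.

checkmate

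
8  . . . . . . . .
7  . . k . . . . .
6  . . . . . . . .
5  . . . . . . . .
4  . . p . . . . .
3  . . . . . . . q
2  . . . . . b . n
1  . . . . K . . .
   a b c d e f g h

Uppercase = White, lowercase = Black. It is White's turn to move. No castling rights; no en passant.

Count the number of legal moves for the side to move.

4

White to move; king on e1.
In check: yes, from the black bishop on f2.
Legal moves: Kxf2, Ke2, Kd2, Kd1.
Count: 4.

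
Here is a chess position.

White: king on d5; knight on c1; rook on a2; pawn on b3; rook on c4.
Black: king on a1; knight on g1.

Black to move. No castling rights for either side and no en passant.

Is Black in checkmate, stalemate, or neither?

Black to move; black king on a1.
In check: yes, from the white rook on a2.
King squares — b1: available; a2: attacked by Nc1; b2: attacked by Ra2.
Legal moves for Black: Kb1.
Black is in check but has 1 legal move → neither.

neither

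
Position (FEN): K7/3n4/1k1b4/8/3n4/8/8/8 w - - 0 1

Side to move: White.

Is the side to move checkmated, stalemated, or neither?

stalemate

White to move; white king on a8.
In check: no.
King squares — a7: attacked by Kb6; b7: attacked by Kb6; b8: attacked by Bd6.
Legal moves for White: none.
Not in check and no legal moves → stalemate.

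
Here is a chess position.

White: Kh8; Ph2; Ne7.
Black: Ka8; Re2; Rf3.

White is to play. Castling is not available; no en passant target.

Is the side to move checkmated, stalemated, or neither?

neither

White to move; white king on h8.
In check: no.
Legal moves for White: Kg8, Kh7, Kg7, Ng8, Nc8, Ng6, Nc6, Nf5, Nd5, h3, h4.
White has 11 legal moves and is not in check → neither.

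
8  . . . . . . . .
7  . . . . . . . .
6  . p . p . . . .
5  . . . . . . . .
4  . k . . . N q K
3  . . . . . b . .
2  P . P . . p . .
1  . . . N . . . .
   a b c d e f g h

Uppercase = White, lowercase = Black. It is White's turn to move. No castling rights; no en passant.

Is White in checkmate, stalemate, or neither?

White to move; white king on h4.
In check: yes, from the black queen on g4.
King squares — g3: attacked by Qg4; h3: attacked by Qg4; g4: attacked by Bf3; g5: attacked by Qg4; h5: attacked by Qg4.
Legal moves for White: none.
In check with no legal moves → checkmate.

checkmate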